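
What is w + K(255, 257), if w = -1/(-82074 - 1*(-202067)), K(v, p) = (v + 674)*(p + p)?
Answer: 57297377457/119993 ≈ 4.7751e+5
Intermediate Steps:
K(v, p) = 2*p*(674 + v) (K(v, p) = (674 + v)*(2*p) = 2*p*(674 + v))
w = -1/119993 (w = -1/(-82074 + 202067) = -1/119993 ≈ -8.3338e-6)
w + K(255, 257) = -1/119993 + 2*257*(674 + 255) = -1/119993 + 2*257*929 = -1/119993 + 477506 = 57297377457/119993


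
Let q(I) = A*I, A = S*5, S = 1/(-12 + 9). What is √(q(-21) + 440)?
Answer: 5*√19 ≈ 21.794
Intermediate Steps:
S = -⅓ (S = 1/(-3) = -⅓ ≈ -0.33333)
A = -5/3 (A = -⅓*5 = -5/3 ≈ -1.6667)
q(I) = -5*I/3
√(q(-21) + 440) = √(-5/3*(-21) + 440) = √(35 + 440) = √475 = 5*√19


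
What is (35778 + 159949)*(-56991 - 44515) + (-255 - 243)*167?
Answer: -19867548028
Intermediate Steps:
(35778 + 159949)*(-56991 - 44515) + (-255 - 243)*167 = 195727*(-101506) - 498*167 = -19867464862 - 83166 = -19867548028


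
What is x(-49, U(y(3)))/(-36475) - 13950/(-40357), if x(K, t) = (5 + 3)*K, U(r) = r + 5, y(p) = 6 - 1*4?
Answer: 524646194/1472021575 ≈ 0.35641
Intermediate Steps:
y(p) = 2 (y(p) = 6 - 4 = 2)
U(r) = 5 + r
x(K, t) = 8*K
x(-49, U(y(3)))/(-36475) - 13950/(-40357) = (8*(-49))/(-36475) - 13950/(-40357) = -392*(-1/36475) - 13950*(-1/40357) = 392/36475 + 13950/40357 = 524646194/1472021575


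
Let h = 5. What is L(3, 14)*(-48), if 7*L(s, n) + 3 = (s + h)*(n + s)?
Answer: -912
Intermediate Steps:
L(s, n) = -3/7 + (5 + s)*(n + s)/7 (L(s, n) = -3/7 + ((s + 5)*(n + s))/7 = -3/7 + ((5 + s)*(n + s))/7 = -3/7 + (5 + s)*(n + s)/7)
L(3, 14)*(-48) = (-3/7 + (⅐)*3² + (5/7)*14 + (5/7)*3 + (⅐)*14*3)*(-48) = (-3/7 + (⅐)*9 + 10 + 15/7 + 6)*(-48) = (-3/7 + 9/7 + 10 + 15/7 + 6)*(-48) = 19*(-48) = -912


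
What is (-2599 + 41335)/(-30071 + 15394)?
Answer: -38736/14677 ≈ -2.6392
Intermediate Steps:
(-2599 + 41335)/(-30071 + 15394) = 38736/(-14677) = 38736*(-1/14677) = -38736/14677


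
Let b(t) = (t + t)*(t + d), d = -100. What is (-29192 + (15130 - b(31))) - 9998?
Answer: -19782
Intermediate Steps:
b(t) = 2*t*(-100 + t) (b(t) = (t + t)*(t - 100) = (2*t)*(-100 + t) = 2*t*(-100 + t))
(-29192 + (15130 - b(31))) - 9998 = (-29192 + (15130 - 2*31*(-100 + 31))) - 9998 = (-29192 + (15130 - 2*31*(-69))) - 9998 = (-29192 + (15130 - 1*(-4278))) - 9998 = (-29192 + (15130 + 4278)) - 9998 = (-29192 + 19408) - 9998 = -9784 - 9998 = -19782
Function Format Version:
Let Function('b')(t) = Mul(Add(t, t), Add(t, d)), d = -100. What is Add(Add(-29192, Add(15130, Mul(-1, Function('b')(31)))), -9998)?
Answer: -19782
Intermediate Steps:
Function('b')(t) = Mul(2, t, Add(-100, t)) (Function('b')(t) = Mul(Add(t, t), Add(t, -100)) = Mul(Mul(2, t), Add(-100, t)) = Mul(2, t, Add(-100, t)))
Add(Add(-29192, Add(15130, Mul(-1, Function('b')(31)))), -9998) = Add(Add(-29192, Add(15130, Mul(-1, Mul(2, 31, Add(-100, 31))))), -9998) = Add(Add(-29192, Add(15130, Mul(-1, Mul(2, 31, -69)))), -9998) = Add(Add(-29192, Add(15130, Mul(-1, -4278))), -9998) = Add(Add(-29192, Add(15130, 4278)), -9998) = Add(Add(-29192, 19408), -9998) = Add(-9784, -9998) = -19782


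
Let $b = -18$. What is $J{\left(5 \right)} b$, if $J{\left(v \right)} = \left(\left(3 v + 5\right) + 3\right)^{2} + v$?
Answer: $-9612$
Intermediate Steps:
$J{\left(v \right)} = v + \left(8 + 3 v\right)^{2}$ ($J{\left(v \right)} = \left(\left(5 + 3 v\right) + 3\right)^{2} + v = \left(8 + 3 v\right)^{2} + v = v + \left(8 + 3 v\right)^{2}$)
$J{\left(5 \right)} b = \left(5 + \left(8 + 3 \cdot 5\right)^{2}\right) \left(-18\right) = \left(5 + \left(8 + 15\right)^{2}\right) \left(-18\right) = \left(5 + 23^{2}\right) \left(-18\right) = \left(5 + 529\right) \left(-18\right) = 534 \left(-18\right) = -9612$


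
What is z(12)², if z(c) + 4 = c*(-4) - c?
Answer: 4096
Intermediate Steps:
z(c) = -4 - 5*c (z(c) = -4 + (c*(-4) - c) = -4 + (-4*c - c) = -4 - 5*c)
z(12)² = (-4 - 5*12)² = (-4 - 60)² = (-64)² = 4096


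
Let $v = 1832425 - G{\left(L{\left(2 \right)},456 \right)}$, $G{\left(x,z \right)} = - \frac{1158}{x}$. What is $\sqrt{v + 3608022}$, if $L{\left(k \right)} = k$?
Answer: $\sqrt{5441026} \approx 2332.6$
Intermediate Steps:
$v = 1833004$ ($v = 1832425 - - \frac{1158}{2} = 1832425 - \left(-1158\right) \frac{1}{2} = 1832425 - -579 = 1832425 + 579 = 1833004$)
$\sqrt{v + 3608022} = \sqrt{1833004 + 3608022} = \sqrt{5441026}$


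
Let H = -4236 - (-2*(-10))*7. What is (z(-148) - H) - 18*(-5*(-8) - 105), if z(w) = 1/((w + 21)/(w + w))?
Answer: 704638/127 ≈ 5548.3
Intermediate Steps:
H = -4376 (H = -4236 - 20*7 = -4236 - 1*140 = -4236 - 140 = -4376)
z(w) = 2*w/(21 + w) (z(w) = 1/((21 + w)/((2*w))) = 1/((21 + w)*(1/(2*w))) = 1/((21 + w)/(2*w)) = 2*w/(21 + w))
(z(-148) - H) - 18*(-5*(-8) - 105) = (2*(-148)/(21 - 148) - 1*(-4376)) - 18*(-5*(-8) - 105) = (2*(-148)/(-127) + 4376) - 18*(40 - 105) = (2*(-148)*(-1/127) + 4376) - 18*(-65) = (296/127 + 4376) - 1*(-1170) = 556048/127 + 1170 = 704638/127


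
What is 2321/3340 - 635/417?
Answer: -1153043/1392780 ≈ -0.82787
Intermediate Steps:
2321/3340 - 635/417 = -1153043/1392780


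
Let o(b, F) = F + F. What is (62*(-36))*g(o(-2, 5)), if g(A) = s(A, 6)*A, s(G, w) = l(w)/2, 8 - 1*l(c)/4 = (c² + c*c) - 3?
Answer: 2723040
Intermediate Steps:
o(b, F) = 2*F
l(c) = 44 - 8*c² (l(c) = 32 - 4*((c² + c*c) - 3) = 32 - 4*((c² + c²) - 3) = 32 - 4*(2*c² - 3) = 32 - 4*(-3 + 2*c²) = 32 + (12 - 8*c²) = 44 - 8*c²)
s(G, w) = 22 - 4*w² (s(G, w) = (44 - 8*w²)/2 = (44 - 8*w²)*(½) = 22 - 4*w²)
g(A) = -122*A (g(A) = (22 - 4*6²)*A = (22 - 4*36)*A = (22 - 144)*A = -122*A)
(62*(-36))*g(o(-2, 5)) = (62*(-36))*(-244*5) = -(-272304)*10 = -2232*(-1220) = 2723040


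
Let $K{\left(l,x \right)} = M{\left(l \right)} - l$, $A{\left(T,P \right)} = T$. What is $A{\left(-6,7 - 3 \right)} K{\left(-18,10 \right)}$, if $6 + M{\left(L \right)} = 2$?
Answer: $-84$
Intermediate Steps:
$M{\left(L \right)} = -4$ ($M{\left(L \right)} = -6 + 2 = -4$)
$K{\left(l,x \right)} = -4 - l$
$A{\left(-6,7 - 3 \right)} K{\left(-18,10 \right)} = - 6 \left(-4 - -18\right) = - 6 \left(-4 + 18\right) = \left(-6\right) 14 = -84$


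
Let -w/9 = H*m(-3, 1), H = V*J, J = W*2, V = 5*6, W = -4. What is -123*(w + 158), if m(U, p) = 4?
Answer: -1082154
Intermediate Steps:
V = 30
J = -8 (J = -4*2 = -8)
H = -240 (H = 30*(-8) = -240)
w = 8640 (w = -(-2160)*4 = -9*(-960) = 8640)
-123*(w + 158) = -123*(8640 + 158) = -123*8798 = -1082154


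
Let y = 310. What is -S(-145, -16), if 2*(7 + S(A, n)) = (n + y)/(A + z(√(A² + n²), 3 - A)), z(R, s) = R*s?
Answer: 3262804678/466117999 - 21756*√21281/466117999 ≈ 6.9931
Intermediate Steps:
S(A, n) = -7 + (310 + n)/(2*(A + √(A² + n²)*(3 - A))) (S(A, n) = -7 + ((n + 310)/(A + √(A² + n²)*(3 - A)))/2 = -7 + ((310 + n)/(A + √(A² + n²)*(3 - A)))/2 = -7 + (310 + n)/(2*(A + √(A² + n²)*(3 - A))))
-S(-145, -16) = -(310 - 16 - 14*(-145) + 14*√((-145)² + (-16)²)*(-3 - 145))/(2*(-145 - √((-145)² + (-16)²)*(-3 - 145))) = -(310 - 16 + 2030 + 14*√(21025 + 256)*(-148))/(2*(-145 - 1*√(21025 + 256)*(-148))) = -(310 - 16 + 2030 + 14*√21281*(-148))/(2*(-145 - 1*√21281*(-148))) = -(310 - 16 + 2030 - 2072*√21281)/(2*(-145 + 148*√21281)) = -(2324 - 2072*√21281)/(2*(-145 + 148*√21281))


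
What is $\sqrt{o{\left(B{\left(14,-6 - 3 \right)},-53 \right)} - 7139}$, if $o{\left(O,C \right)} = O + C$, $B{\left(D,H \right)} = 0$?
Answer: $2 i \sqrt{1798} \approx 84.806 i$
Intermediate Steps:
$o{\left(O,C \right)} = C + O$
$\sqrt{o{\left(B{\left(14,-6 - 3 \right)},-53 \right)} - 7139} = \sqrt{\left(-53 + 0\right) - 7139} = \sqrt{-53 - 7139} = \sqrt{-7192} = 2 i \sqrt{1798}$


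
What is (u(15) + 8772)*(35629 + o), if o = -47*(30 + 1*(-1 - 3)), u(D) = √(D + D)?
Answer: 301818204 + 34407*√30 ≈ 3.0201e+8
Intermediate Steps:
u(D) = √2*√D (u(D) = √(2*D) = √2*√D)
o = -1222 (o = -47*(30 + 1*(-4)) = -47*(30 - 4) = -47*26 = -1222)
(u(15) + 8772)*(35629 + o) = (√2*√15 + 8772)*(35629 - 1222) = (√30 + 8772)*34407 = (8772 + √30)*34407 = 301818204 + 34407*√30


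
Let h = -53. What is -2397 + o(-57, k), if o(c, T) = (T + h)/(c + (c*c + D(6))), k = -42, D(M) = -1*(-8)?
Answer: -1534099/640 ≈ -2397.0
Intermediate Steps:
D(M) = 8
o(c, T) = (-53 + T)/(8 + c + c**2) (o(c, T) = (T - 53)/(c + (c*c + 8)) = (-53 + T)/(c + (c**2 + 8)) = (-53 + T)/(c + (8 + c**2)) = (-53 + T)/(8 + c + c**2))
-2397 + o(-57, k) = -2397 + (-53 - 42)/(8 - 57 + (-57)**2) = -2397 - 95/(8 - 57 + 3249) = -2397 - 95/3200 = -2397 + (1/3200)*(-95) = -2397 - 19/640 = -1534099/640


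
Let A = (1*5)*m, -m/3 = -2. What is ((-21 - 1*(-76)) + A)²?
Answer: 7225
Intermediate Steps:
m = 6 (m = -3*(-2) = 6)
A = 30 (A = (1*5)*6 = 5*6 = 30)
((-21 - 1*(-76)) + A)² = ((-21 - 1*(-76)) + 30)² = ((-21 + 76) + 30)² = (55 + 30)² = 85² = 7225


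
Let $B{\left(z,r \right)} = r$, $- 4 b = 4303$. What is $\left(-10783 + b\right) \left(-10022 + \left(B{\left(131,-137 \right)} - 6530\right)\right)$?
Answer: $\frac{791642715}{4} \approx 1.9791 \cdot 10^{8}$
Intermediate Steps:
$b = - \frac{4303}{4}$ ($b = \left(- \frac{1}{4}\right) 4303 = - \frac{4303}{4} \approx -1075.8$)
$\left(-10783 + b\right) \left(-10022 + \left(B{\left(131,-137 \right)} - 6530\right)\right) = \left(-10783 - \frac{4303}{4}\right) \left(-10022 - 6667\right) = - \frac{47435 \left(-10022 - 6667\right)}{4} = \left(- \frac{47435}{4}\right) \left(-16689\right) = \frac{791642715}{4}$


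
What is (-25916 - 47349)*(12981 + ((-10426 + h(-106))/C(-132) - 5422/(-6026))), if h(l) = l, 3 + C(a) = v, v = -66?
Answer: -8698246749260/9039 ≈ -9.6230e+8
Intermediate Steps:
C(a) = -69 (C(a) = -3 - 66 = -69)
(-25916 - 47349)*(12981 + ((-10426 + h(-106))/C(-132) - 5422/(-6026))) = (-25916 - 47349)*(12981 + ((-10426 - 106)/(-69) - 5422/(-6026))) = -73265*(12981 + (-10532*(-1/69) - 5422*(-1/6026))) = -73265*(12981 + (10532/69 + 2711/3013)) = -73265*(12981 + 1387825/9039) = -73265*118723084/9039 = -8698246749260/9039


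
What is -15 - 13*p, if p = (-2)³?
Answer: 89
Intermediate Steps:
p = -8
-15 - 13*p = -15 - 13*(-8) = -15 + 104 = 89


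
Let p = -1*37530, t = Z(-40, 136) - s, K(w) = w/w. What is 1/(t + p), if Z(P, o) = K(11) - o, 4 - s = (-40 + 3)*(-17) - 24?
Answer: -1/37064 ≈ -2.6980e-5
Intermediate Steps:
s = -601 (s = 4 - ((-40 + 3)*(-17) - 24) = 4 - (-37*(-17) - 24) = 4 - (629 - 24) = 4 - 1*605 = 4 - 605 = -601)
K(w) = 1
Z(P, o) = 1 - o
t = 466 (t = (1 - 1*136) - 1*(-601) = (1 - 136) + 601 = -135 + 601 = 466)
p = -37530
1/(t + p) = 1/(466 - 37530) = 1/(-37064) = -1/37064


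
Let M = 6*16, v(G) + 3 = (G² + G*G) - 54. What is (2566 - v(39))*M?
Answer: -40224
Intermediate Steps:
v(G) = -57 + 2*G² (v(G) = -3 + ((G² + G*G) - 54) = -3 + ((G² + G²) - 54) = -3 + (2*G² - 54) = -3 + (-54 + 2*G²) = -57 + 2*G²)
M = 96
(2566 - v(39))*M = (2566 - (-57 + 2*39²))*96 = (2566 - (-57 + 2*1521))*96 = (2566 - (-57 + 3042))*96 = (2566 - 1*2985)*96 = (2566 - 2985)*96 = -419*96 = -40224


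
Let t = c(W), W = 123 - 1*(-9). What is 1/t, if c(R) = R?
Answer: 1/132 ≈ 0.0075758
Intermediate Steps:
W = 132 (W = 123 + 9 = 132)
t = 132
1/t = 1/132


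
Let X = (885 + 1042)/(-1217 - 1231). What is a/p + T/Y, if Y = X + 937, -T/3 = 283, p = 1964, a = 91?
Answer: -3873325069/4501191436 ≈ -0.86051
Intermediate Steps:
X = -1927/2448 (X = 1927/(-2448) = 1927*(-1/2448) = -1927/2448 ≈ -0.78717)
T = -849 (T = -3*283 = -849)
Y = 2291849/2448 (Y = -1927/2448 + 937 = 2291849/2448 ≈ 936.21)
a/p + T/Y = 91/1964 - 849/2291849/2448 = 91*(1/1964) - 849*2448/2291849 = 91/1964 - 2078352/2291849 = -3873325069/4501191436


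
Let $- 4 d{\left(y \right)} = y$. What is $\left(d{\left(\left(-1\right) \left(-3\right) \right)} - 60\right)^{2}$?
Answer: $\frac{59049}{16} \approx 3690.6$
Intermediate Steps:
$d{\left(y \right)} = - \frac{y}{4}$
$\left(d{\left(\left(-1\right) \left(-3\right) \right)} - 60\right)^{2} = \left(- \frac{\left(-1\right) \left(-3\right)}{4} - 60\right)^{2} = \left(\left(- \frac{1}{4}\right) 3 - 60\right)^{2} = \left(- \frac{3}{4} - 60\right)^{2} = \left(- \frac{243}{4}\right)^{2} = \frac{59049}{16}$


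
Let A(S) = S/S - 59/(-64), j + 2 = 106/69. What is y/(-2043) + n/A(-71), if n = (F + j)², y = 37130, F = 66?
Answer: 294659637842/132931881 ≈ 2216.6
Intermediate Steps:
j = -32/69 (j = -2 + 106/69 = -32/69 ≈ -0.46377)
n = 20448484/4761 (n = (66 - 32/69)² = (4522/69)² = 20448484/4761 ≈ 4295.0)
A(S) = 123/64 (A(S) = 1 - 59*(-1/64) = 1 + 59/64 = 123/64)
y/(-2043) + n/A(-71) = 37130/(-2043) + 20448484/(4761*(123/64)) = 37130*(-1/2043) + (20448484/4761)*(64/123) = -37130/2043 + 1308702976/585603 = 294659637842/132931881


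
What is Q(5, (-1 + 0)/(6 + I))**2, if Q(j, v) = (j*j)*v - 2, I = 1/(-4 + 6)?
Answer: 5776/169 ≈ 34.177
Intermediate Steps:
I = 1/2 ≈ 0.50000
Q(j, v) = -2 + v*j**2 (Q(j, v) = j**2*v - 2 = v*j**2 - 2 = -2 + v*j**2)
Q(5, (-1 + 0)/(6 + I))**2 = (-2 + ((-1 + 0)/(6 + 1/2))*5**2)**2 = (-2 - 1/13/2*25)**2 = (-2 - 1*2/13*25)**2 = (-2 - 2/13*25)**2 = (-2 - 50/13)**2 = (-76/13)**2 = 5776/169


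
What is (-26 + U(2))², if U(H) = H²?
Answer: 484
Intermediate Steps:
(-26 + U(2))² = (-26 + 2²)² = (-26 + 4)² = (-22)² = 484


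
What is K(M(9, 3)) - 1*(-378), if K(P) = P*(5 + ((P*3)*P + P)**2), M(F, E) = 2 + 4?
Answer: 78384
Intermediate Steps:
M(F, E) = 6
K(P) = P*(5 + (P + 3*P**2)**2) (K(P) = P*(5 + ((3*P)*P + P)**2) = P*(5 + (3*P**2 + P)**2) = P*(5 + (P + 3*P**2)**2))
K(M(9, 3)) - 1*(-378) = 6*(5 + 6**2*(1 + 3*6)**2) - 1*(-378) = 6*(5 + 36*(1 + 18)**2) + 378 = 6*(5 + 36*19**2) + 378 = 6*(5 + 36*361) + 378 = 6*(5 + 12996) + 378 = 6*13001 + 378 = 78006 + 378 = 78384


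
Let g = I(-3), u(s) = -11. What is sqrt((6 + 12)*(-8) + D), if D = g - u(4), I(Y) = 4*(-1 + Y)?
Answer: I*sqrt(149) ≈ 12.207*I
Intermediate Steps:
I(Y) = -4 + 4*Y
g = -16 (g = -4 + 4*(-3) = -4 - 12 = -16)
D = -5 (D = -16 - 1*(-11) = -16 + 11 = -5)
sqrt((6 + 12)*(-8) + D) = sqrt((6 + 12)*(-8) - 5) = sqrt(18*(-8) - 5) = sqrt(-144 - 5) = sqrt(-149) = I*sqrt(149)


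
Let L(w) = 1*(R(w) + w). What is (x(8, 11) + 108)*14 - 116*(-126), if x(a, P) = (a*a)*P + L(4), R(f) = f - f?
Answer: 26040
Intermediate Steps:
R(f) = 0
L(w) = w (L(w) = 1*(0 + w) = 1*w = w)
x(a, P) = 4 + P*a² (x(a, P) = (a*a)*P + 4 = a²*P + 4 = P*a² + 4 = 4 + P*a²)
(x(8, 11) + 108)*14 - 116*(-126) = ((4 + 11*8²) + 108)*14 - 116*(-126) = ((4 + 11*64) + 108)*14 + 14616 = ((4 + 704) + 108)*14 + 14616 = (708 + 108)*14 + 14616 = 816*14 + 14616 = 11424 + 14616 = 26040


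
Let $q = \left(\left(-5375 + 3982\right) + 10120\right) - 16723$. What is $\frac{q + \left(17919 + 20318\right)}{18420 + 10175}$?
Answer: $\frac{30241}{28595} \approx 1.0576$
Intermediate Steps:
$q = -7996$ ($q = \left(-1393 + 10120\right) - 16723 = 8727 - 16723 = -7996$)
$\frac{q + \left(17919 + 20318\right)}{18420 + 10175} = \frac{-7996 + \left(17919 + 20318\right)}{18420 + 10175} = \frac{-7996 + 38237}{28595} = 30241 \cdot \frac{1}{28595} = \frac{30241}{28595}$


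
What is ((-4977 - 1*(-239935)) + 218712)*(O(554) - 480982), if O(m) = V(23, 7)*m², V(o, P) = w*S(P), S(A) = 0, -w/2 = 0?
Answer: -218207103940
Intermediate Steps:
w = 0 (w = -2*0 = 0)
V(o, P) = 0 (V(o, P) = 0*0 = 0)
O(m) = 0 (O(m) = 0*m² = 0)
((-4977 - 1*(-239935)) + 218712)*(O(554) - 480982) = ((-4977 - 1*(-239935)) + 218712)*(0 - 480982) = ((-4977 + 239935) + 218712)*(-480982) = (234958 + 218712)*(-480982) = 453670*(-480982) = -218207103940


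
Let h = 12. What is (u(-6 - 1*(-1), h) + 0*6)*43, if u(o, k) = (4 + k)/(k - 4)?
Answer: 86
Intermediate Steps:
u(o, k) = (4 + k)/(-4 + k)
(u(-6 - 1*(-1), h) + 0*6)*43 = ((4 + 12)/(-4 + 12) + 0*6)*43 = (16/8 + 0)*43 = ((⅛)*16 + 0)*43 = (2 + 0)*43 = 2*43 = 86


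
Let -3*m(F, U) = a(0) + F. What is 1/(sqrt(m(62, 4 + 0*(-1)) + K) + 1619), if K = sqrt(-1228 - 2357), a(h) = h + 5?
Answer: 3/(4857 + sqrt(3)*sqrt(-67 + 3*I*sqrt(3585))) ≈ 0.00061592 - 2.4911e-6*I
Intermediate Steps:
a(h) = 5 + h
K = I*sqrt(3585) (K = sqrt(-3585) = I*sqrt(3585) ≈ 59.875*I)
m(F, U) = -5/3 - F/3 (m(F, U) = -((5 + 0) + F)/3 = -(5 + F)/3 = -5/3 - F/3)
1/(sqrt(m(62, 4 + 0*(-1)) + K) + 1619) = 1/(sqrt((-5/3 - 1/3*62) + I*sqrt(3585)) + 1619) = 1/(sqrt((-5/3 - 62/3) + I*sqrt(3585)) + 1619) = 1/(sqrt(-67/3 + I*sqrt(3585)) + 1619) = 1/(1619 + sqrt(-67/3 + I*sqrt(3585)))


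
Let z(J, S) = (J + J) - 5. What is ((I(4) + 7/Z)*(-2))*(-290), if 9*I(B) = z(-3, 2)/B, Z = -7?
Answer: -6815/9 ≈ -757.22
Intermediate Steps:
z(J, S) = -5 + 2*J (z(J, S) = 2*J - 5 = -5 + 2*J)
I(B) = -11/(9*B) (I(B) = ((-5 + 2*(-3))/B)/9 = ((-5 - 6)/B)/9 = (-11/B)/9 = -11/(9*B))
((I(4) + 7/Z)*(-2))*(-290) = ((-11/9/4 + 7/(-7))*(-2))*(-290) = ((-11/9*1/4 + 7*(-1/7))*(-2))*(-290) = ((-11/36 - 1)*(-2))*(-290) = -47/36*(-2)*(-290) = (47/18)*(-290) = -6815/9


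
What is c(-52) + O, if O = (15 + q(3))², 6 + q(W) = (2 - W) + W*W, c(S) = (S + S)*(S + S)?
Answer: 11105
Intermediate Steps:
c(S) = 4*S² (c(S) = (2*S)*(2*S) = 4*S²)
q(W) = -4 + W² - W (q(W) = -6 + ((2 - W) + W*W) = -6 + ((2 - W) + W²) = -6 + (2 + W² - W) = -4 + W² - W)
O = 289 (O = (15 + (-4 + 3² - 1*3))² = (15 + (-4 + 9 - 3))² = (15 + 2)² = 17² = 289)
c(-52) + O = 4*(-52)² + 289 = 4*2704 + 289 = 10816 + 289 = 11105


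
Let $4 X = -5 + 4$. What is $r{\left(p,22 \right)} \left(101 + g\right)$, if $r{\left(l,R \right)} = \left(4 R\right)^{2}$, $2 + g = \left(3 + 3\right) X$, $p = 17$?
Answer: $755040$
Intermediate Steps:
$X = - \frac{1}{4}$ ($X = \frac{-5 + 4}{4} = \frac{1}{4} \left(-1\right) = - \frac{1}{4} \approx -0.25$)
$g = - \frac{7}{2}$ ($g = -2 + \left(3 + 3\right) \left(- \frac{1}{4}\right) = -2 + 6 \left(- \frac{1}{4}\right) = -2 - \frac{3}{2} = - \frac{7}{2} \approx -3.5$)
$r{\left(l,R \right)} = 16 R^{2}$
$r{\left(p,22 \right)} \left(101 + g\right) = 16 \cdot 22^{2} \left(101 - \frac{7}{2}\right) = 16 \cdot 484 \cdot \frac{195}{2} = 7744 \cdot \frac{195}{2} = 755040$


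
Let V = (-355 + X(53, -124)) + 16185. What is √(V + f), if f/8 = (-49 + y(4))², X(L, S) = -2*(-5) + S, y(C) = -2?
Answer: 2*√9131 ≈ 191.11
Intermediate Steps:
X(L, S) = 10 + S
f = 20808 (f = 8*(-49 - 2)² = 8*(-51)² = 8*2601 = 20808)
V = 15716 (V = (-355 + (10 - 124)) + 16185 = (-355 - 114) + 16185 = -469 + 16185 = 15716)
√(V + f) = √(15716 + 20808) = √36524 = 2*√9131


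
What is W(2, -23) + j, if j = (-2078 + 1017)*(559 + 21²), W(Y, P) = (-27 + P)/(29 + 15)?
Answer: -23342025/22 ≈ -1.0610e+6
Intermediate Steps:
W(Y, P) = -27/44 + P/44 (W(Y, P) = (-27 + P)/44 = (-27 + P)*(1/44) = -27/44 + P/44)
j = -1061000 (j = -1061*(559 + 441) = -1061*1000 = -1061000)
W(2, -23) + j = (-27/44 + (1/44)*(-23)) - 1061000 = (-27/44 - 23/44) - 1061000 = -25/22 - 1061000 = -23342025/22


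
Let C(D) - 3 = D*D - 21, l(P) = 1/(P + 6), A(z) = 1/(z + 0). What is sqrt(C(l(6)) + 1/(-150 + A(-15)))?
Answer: I*sqrt(13133461751)/27012 ≈ 4.2426*I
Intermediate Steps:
A(z) = 1/z
l(P) = 1/(6 + P)
C(D) = -18 + D**2 (C(D) = 3 + (D*D - 21) = 3 + (D**2 - 21) = 3 + (-21 + D**2) = -18 + D**2)
sqrt(C(l(6)) + 1/(-150 + A(-15))) = sqrt((-18 + (1/(6 + 6))**2) + 1/(-150 + 1/(-15))) = sqrt((-18 + (1/12)**2) + 1/(-150 - 1/15)) = sqrt((-18 + (1/12)**2) + 1/(-2251/15)) = sqrt((-18 + 1/144) - 15/2251) = sqrt(-2591/144 - 15/2251) = sqrt(-5834501/324144) = I*sqrt(13133461751)/27012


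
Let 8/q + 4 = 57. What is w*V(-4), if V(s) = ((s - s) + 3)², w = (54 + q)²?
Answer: 74132100/2809 ≈ 26391.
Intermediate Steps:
q = 8/53 (q = 8/(-4 + 57) = 8/53 ≈ 0.15094)
w = 8236900/2809 (w = (54 + 8/53)² = (2870/53)² = 8236900/2809 ≈ 2932.3)
V(s) = 9 (V(s) = (0 + 3)² = 3² = 9)
w*V(-4) = (8236900/2809)*9 = 74132100/2809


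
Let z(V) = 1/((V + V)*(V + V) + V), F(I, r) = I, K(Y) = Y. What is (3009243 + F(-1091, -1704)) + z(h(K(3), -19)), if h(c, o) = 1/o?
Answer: 45121919/15 ≈ 3.0081e+6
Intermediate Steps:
z(V) = 1/(V + 4*V²) (z(V) = 1/((2*V)*(2*V) + V) = 1/(4*V² + V) = 1/(V + 4*V²))
(3009243 + F(-1091, -1704)) + z(h(K(3), -19)) = (3009243 - 1091) + 1/((1/(-19))*(1 + 4/(-19))) = 3008152 + 1/((-1/19)*(1 + 4*(-1/19))) = 3008152 - 19/(1 - 4/19) = 3008152 - 19/15/19 = 3008152 - 19*19/15 = 3008152 - 361/15 = 45121919/15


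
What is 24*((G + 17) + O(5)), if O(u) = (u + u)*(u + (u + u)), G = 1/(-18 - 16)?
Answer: 68124/17 ≈ 4007.3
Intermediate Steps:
G = -1/34 (G = 1/(-34) = -1/34 ≈ -0.029412)
O(u) = 6*u² (O(u) = (2*u)*(u + 2*u) = (2*u)*(3*u) = 6*u²)
24*((G + 17) + O(5)) = 24*((-1/34 + 17) + 6*5²) = 24*(577/34 + 6*25) = 24*(577/34 + 150) = 24*(5677/34) = 68124/17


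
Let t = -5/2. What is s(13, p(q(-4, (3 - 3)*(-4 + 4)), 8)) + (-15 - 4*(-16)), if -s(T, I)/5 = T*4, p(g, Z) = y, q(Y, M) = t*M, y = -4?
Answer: -211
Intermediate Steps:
t = -5/2 (t = -5*1/2 = -5/2 ≈ -2.5000)
q(Y, M) = -5*M/2
p(g, Z) = -4
s(T, I) = -20*T (s(T, I) = -5*T*4 = -20*T)
s(13, p(q(-4, (3 - 3)*(-4 + 4)), 8)) + (-15 - 4*(-16)) = -20*13 + (-15 - 4*(-16)) = -260 + (-15 + 64) = -260 + 49 = -211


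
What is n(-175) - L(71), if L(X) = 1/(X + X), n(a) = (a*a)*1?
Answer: 4348749/142 ≈ 30625.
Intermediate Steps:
n(a) = a**2 (n(a) = a**2*1 = a**2)
L(X) = 1/(2*X)
n(-175) - L(71) = (-175)**2 - 1/(2*71) = 30625 - 1/(2*71) = 30625 - 1*1/142 = 30625 - 1/142 = 4348749/142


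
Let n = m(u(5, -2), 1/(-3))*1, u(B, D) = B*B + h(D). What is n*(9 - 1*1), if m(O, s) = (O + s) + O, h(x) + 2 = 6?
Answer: 1384/3 ≈ 461.33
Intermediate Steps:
h(x) = 4 (h(x) = -2 + 6 = 4)
u(B, D) = 4 + B² (u(B, D) = B*B + 4 = B² + 4 = 4 + B²)
m(O, s) = s + 2*O
n = 173/3 (n = (1/(-3) + 2*(4 + 5²))*1 = (-⅓ + 2*(4 + 25))*1 = (-⅓ + 2*29)*1 = (-⅓ + 58)*1 = (173/3)*1 = 173/3 ≈ 57.667)
n*(9 - 1*1) = 173*(9 - 1*1)/3 = 173*(9 - 1)/3 = (173/3)*8 = 1384/3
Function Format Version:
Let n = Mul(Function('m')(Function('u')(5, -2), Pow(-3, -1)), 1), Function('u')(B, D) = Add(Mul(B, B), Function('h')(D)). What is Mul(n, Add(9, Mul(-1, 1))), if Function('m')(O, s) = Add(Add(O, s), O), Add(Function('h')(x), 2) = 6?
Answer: Rational(1384, 3) ≈ 461.33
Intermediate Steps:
Function('h')(x) = 4 (Function('h')(x) = Add(-2, 6) = 4)
Function('u')(B, D) = Add(4, Pow(B, 2)) (Function('u')(B, D) = Add(Mul(B, B), 4) = Add(Pow(B, 2), 4) = Add(4, Pow(B, 2)))
Function('m')(O, s) = Add(s, Mul(2, O))
n = Rational(173, 3) (n = Mul(Add(Pow(-3, -1), Mul(2, Add(4, Pow(5, 2)))), 1) = Mul(Add(Rational(-1, 3), Mul(2, Add(4, 25))), 1) = Mul(Add(Rational(-1, 3), Mul(2, 29)), 1) = Mul(Add(Rational(-1, 3), 58), 1) = Mul(Rational(173, 3), 1) = Rational(173, 3) ≈ 57.667)
Mul(n, Add(9, Mul(-1, 1))) = Mul(Rational(173, 3), Add(9, Mul(-1, 1))) = Mul(Rational(173, 3), Add(9, -1)) = Mul(Rational(173, 3), 8) = Rational(1384, 3)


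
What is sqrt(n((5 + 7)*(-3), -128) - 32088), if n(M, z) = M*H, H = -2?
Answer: 4*I*sqrt(2001) ≈ 178.93*I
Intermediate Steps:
n(M, z) = -2*M (n(M, z) = M*(-2) = -2*M)
sqrt(n((5 + 7)*(-3), -128) - 32088) = sqrt(-2*(5 + 7)*(-3) - 32088) = sqrt(-24*(-3) - 32088) = sqrt(-2*(-36) - 32088) = sqrt(72 - 32088) = sqrt(-32016) = 4*I*sqrt(2001)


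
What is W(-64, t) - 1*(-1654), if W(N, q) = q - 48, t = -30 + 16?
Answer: 1592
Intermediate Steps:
t = -14
W(N, q) = -48 + q
W(-64, t) - 1*(-1654) = (-48 - 14) - 1*(-1654) = -62 + 1654 = 1592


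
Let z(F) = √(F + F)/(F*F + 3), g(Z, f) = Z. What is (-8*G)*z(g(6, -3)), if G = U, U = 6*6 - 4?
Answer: -512*√3/39 ≈ -22.739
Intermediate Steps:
U = 32 (U = 36 - 4 = 32)
G = 32
z(F) = √2*√F/(3 + F²) (z(F) = √(2*F)/(F² + 3) = (√2*√F)/(3 + F²) = √2*√F/(3 + F²))
(-8*G)*z(g(6, -3)) = (-8*32)*(√2*√6/(3 + 6²)) = -256*√2*√6/(3 + 36) = -256*√2*√6/39 = -512*√3/39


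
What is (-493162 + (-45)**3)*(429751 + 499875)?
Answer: -543168386662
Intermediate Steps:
(-493162 + (-45)**3)*(429751 + 499875) = (-493162 - 91125)*929626 = -584287*929626 = -543168386662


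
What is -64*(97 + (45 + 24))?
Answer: -10624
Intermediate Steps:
-64*(97 + (45 + 24)) = -64*(97 + 69) = -64*166 = -10624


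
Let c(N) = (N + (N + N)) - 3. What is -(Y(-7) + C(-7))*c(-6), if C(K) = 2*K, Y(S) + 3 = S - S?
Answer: -357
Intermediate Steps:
Y(S) = -3 (Y(S) = -3 + (S - S) = -3 + 0 = -3)
c(N) = -3 + 3*N (c(N) = (N + 2*N) - 3 = 3*N - 3 = -3 + 3*N)
-(Y(-7) + C(-7))*c(-6) = -(-3 + 2*(-7))*(-3 + 3*(-6)) = -(-3 - 14)*(-3 - 18) = -(-17)*(-21) = -1*357 = -357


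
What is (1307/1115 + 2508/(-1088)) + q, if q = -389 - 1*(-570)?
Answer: 54550079/303280 ≈ 179.87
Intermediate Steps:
q = 181 (q = -389 + 570 = 181)
(1307/1115 + 2508/(-1088)) + q = (1307/1115 + 2508/(-1088)) + 181 = (1307*(1/1115) + 2508*(-1/1088)) + 181 = (1307/1115 - 627/272) + 181 = -343601/303280 + 181 = 54550079/303280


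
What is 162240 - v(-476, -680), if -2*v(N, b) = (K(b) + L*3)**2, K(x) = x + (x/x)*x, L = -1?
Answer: 2182249/2 ≈ 1.0911e+6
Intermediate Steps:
K(x) = 2*x (K(x) = x + 1*x = x + x = 2*x)
v(N, b) = -(-3 + 2*b)**2/2 (v(N, b) = -(2*b - 1*3)**2/2 = -(2*b - 3)**2/2 = -(-3 + 2*b)**2/2)
162240 - v(-476, -680) = 162240 - (-1)*(-3 + 2*(-680))**2/2 = 162240 - (-1)*(-3 - 1360)**2/2 = 162240 - (-1)*(-1363)**2/2 = 162240 - (-1)*1857769/2 = 162240 - 1*(-1857769/2) = 162240 + 1857769/2 = 2182249/2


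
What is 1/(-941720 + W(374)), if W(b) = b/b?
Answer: -1/941719 ≈ -1.0619e-6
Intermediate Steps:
W(b) = 1
1/(-941720 + W(374)) = 1/(-941720 + 1) = 1/(-941719) = -1/941719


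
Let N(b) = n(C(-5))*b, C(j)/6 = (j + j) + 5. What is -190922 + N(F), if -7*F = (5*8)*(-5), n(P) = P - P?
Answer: -190922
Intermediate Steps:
C(j) = 30 + 12*j (C(j) = 6*((j + j) + 5) = 6*(2*j + 5) = 6*(5 + 2*j) = 30 + 12*j)
n(P) = 0
F = 200/7 (F = -5*8*(-5)/7 = -40*(-5)/7 = -1/7*(-200) = 200/7 ≈ 28.571)
N(b) = 0 (N(b) = 0*b = 0)
-190922 + N(F) = -190922 + 0 = -190922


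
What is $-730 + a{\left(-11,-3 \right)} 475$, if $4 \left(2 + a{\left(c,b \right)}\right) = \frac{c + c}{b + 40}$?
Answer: $- \frac{129545}{74} \approx -1750.6$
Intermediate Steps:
$a{\left(c,b \right)} = -2 + \frac{c}{2 \left(40 + b\right)}$ ($a{\left(c,b \right)} = -2 + \frac{\left(c + c\right) \frac{1}{b + 40}}{4} = -2 + \frac{2 c \frac{1}{40 + b}}{4} = -2 + \frac{c}{2 \left(40 + b\right)}$)
$-730 + a{\left(-11,-3 \right)} 475 = -730 + \frac{-160 - 11 - -12}{2 \left(40 - 3\right)} 475 = -730 + \frac{-160 - 11 + 12}{2 \cdot 37} \cdot 475 = -730 + \frac{1}{2} \cdot \frac{1}{37} \left(-159\right) 475 = -730 - \frac{75525}{74} = - \frac{129545}{74}$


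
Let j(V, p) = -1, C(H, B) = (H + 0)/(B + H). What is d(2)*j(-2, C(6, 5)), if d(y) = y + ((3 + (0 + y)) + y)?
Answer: -9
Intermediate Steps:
C(H, B) = H/(B + H)
d(y) = 3 + 3*y (d(y) = y + ((3 + y) + y) = y + (3 + 2*y) = 3 + 3*y)
d(2)*j(-2, C(6, 5)) = (3 + 3*2)*(-1) = (3 + 6)*(-1) = 9*(-1) = -9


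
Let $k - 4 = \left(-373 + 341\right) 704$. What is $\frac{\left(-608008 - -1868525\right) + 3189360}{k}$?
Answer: $- \frac{4449877}{22524} \approx -197.56$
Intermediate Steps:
$k = -22524$ ($k = 4 + \left(-373 + 341\right) 704 = 4 - 22528 = -22524$)
$\frac{\left(-608008 - -1868525\right) + 3189360}{k} = \frac{\left(-608008 - -1868525\right) + 3189360}{-22524} = \left(\left(-608008 + 1868525\right) + 3189360\right) \left(- \frac{1}{22524}\right) = \left(1260517 + 3189360\right) \left(- \frac{1}{22524}\right) = 4449877 \left(- \frac{1}{22524}\right) = - \frac{4449877}{22524}$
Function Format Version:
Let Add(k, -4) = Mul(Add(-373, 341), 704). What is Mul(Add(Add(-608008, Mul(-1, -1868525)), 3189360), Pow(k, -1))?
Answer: Rational(-4449877, 22524) ≈ -197.56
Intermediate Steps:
k = -22524 (k = Add(4, Mul(Add(-373, 341), 704)) = Add(4, Mul(-32, 704)) = Add(4, -22528) = -22524)
Mul(Add(Add(-608008, Mul(-1, -1868525)), 3189360), Pow(k, -1)) = Mul(Add(Add(-608008, Mul(-1, -1868525)), 3189360), Pow(-22524, -1)) = Mul(Add(Add(-608008, 1868525), 3189360), Rational(-1, 22524)) = Mul(Add(1260517, 3189360), Rational(-1, 22524)) = Mul(4449877, Rational(-1, 22524)) = Rational(-4449877, 22524)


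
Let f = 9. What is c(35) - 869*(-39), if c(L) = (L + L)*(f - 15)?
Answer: 33471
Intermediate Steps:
c(L) = -12*L (c(L) = (L + L)*(9 - 15) = (2*L)*(-6) = -12*L)
c(35) - 869*(-39) = -12*35 - 869*(-39) = -420 + 33891 = 33471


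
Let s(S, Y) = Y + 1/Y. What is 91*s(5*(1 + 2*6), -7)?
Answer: -650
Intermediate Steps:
91*s(5*(1 + 2*6), -7) = 91*(-7 + 1/(-7)) = 91*(-7 - 1/7) = 91*(-50/7) = -650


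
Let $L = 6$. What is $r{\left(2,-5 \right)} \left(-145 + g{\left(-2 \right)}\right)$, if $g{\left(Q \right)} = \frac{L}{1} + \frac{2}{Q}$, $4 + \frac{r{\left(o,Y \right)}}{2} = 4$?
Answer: $0$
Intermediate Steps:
$r{\left(o,Y \right)} = 0$ ($r{\left(o,Y \right)} = -8 + 2 \cdot 4 = -8 + 8 = 0$)
$g{\left(Q \right)} = 6 + \frac{2}{Q}$ ($g{\left(Q \right)} = \frac{6}{1} + \frac{2}{Q} = 6 \cdot 1 + \frac{2}{Q} = 6 + \frac{2}{Q}$)
$r{\left(2,-5 \right)} \left(-145 + g{\left(-2 \right)}\right) = 0 \left(-145 + \left(6 + \frac{2}{-2}\right)\right) = 0 \left(-145 + \left(6 + 2 \left(- \frac{1}{2}\right)\right)\right) = 0 \left(-145 + \left(6 - 1\right)\right) = 0 \left(-145 + 5\right) = 0 \left(-140\right) = 0$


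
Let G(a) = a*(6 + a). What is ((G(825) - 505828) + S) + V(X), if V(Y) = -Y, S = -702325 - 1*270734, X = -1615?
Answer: -791697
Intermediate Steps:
S = -973059 (S = -702325 - 270734 = -973059)
((G(825) - 505828) + S) + V(X) = ((825*(6 + 825) - 505828) - 973059) - 1*(-1615) = ((825*831 - 505828) - 973059) + 1615 = ((685575 - 505828) - 973059) + 1615 = (179747 - 973059) + 1615 = -793312 + 1615 = -791697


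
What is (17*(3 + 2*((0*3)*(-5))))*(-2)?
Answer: -102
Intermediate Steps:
(17*(3 + 2*((0*3)*(-5))))*(-2) = (17*(3 + 2*(0*(-5))))*(-2) = (17*(3 + 2*0))*(-2) = (17*(3 + 0))*(-2) = (17*3)*(-2) = 51*(-2) = -102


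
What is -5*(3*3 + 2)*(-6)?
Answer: 330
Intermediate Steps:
-5*(3*3 + 2)*(-6) = -5*(9 + 2)*(-6) = -5*11*(-6) = -55*(-6) = 330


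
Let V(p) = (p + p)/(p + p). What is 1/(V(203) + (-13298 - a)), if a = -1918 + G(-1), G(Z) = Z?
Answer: -1/11378 ≈ -8.7889e-5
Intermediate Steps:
V(p) = 1 (V(p) = (2*p)/((2*p)) = (2*p)*(1/(2*p)) = 1)
a = -1919 (a = -1918 - 1 = -1919)
1/(V(203) + (-13298 - a)) = 1/(1 + (-13298 - 1*(-1919))) = 1/(1 + (-13298 + 1919)) = 1/(1 - 11379) = 1/(-11378) = -1/11378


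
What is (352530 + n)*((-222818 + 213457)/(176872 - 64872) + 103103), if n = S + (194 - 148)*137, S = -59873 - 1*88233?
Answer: 1216682049264957/56000 ≈ 2.1726e+10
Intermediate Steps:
S = -148106 (S = -59873 - 88233 = -148106)
n = -141804 (n = -148106 + (194 - 148)*137 = -148106 + 46*137 = -148106 + 6302 = -141804)
(352530 + n)*((-222818 + 213457)/(176872 - 64872) + 103103) = (352530 - 141804)*((-222818 + 213457)/(176872 - 64872) + 103103) = 210726*(-9361/112000 + 103103) = 210726*(11547526639/112000) = 1216682049264957/56000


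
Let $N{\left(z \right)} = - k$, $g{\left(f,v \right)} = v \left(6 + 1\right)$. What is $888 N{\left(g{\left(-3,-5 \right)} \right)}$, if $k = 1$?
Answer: $-888$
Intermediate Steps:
$g{\left(f,v \right)} = 7 v$ ($g{\left(f,v \right)} = v 7 = 7 v$)
$N{\left(z \right)} = -1$ ($N{\left(z \right)} = \left(-1\right) 1 = -1$)
$888 N{\left(g{\left(-3,-5 \right)} \right)} = 888 \left(-1\right) = -888$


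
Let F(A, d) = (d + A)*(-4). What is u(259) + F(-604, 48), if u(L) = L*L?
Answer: 69305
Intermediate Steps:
F(A, d) = -4*A - 4*d (F(A, d) = (A + d)*(-4) = -4*A - 4*d)
u(L) = L**2
u(259) + F(-604, 48) = 259**2 + (-4*(-604) - 4*48) = 67081 + (2416 - 192) = 67081 + 2224 = 69305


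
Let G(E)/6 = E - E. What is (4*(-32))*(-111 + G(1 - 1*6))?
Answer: 14208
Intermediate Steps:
G(E) = 0 (G(E) = 6*(E - E) = 6*0 = 0)
(4*(-32))*(-111 + G(1 - 1*6)) = (4*(-32))*(-111 + 0) = -128*(-111) = 14208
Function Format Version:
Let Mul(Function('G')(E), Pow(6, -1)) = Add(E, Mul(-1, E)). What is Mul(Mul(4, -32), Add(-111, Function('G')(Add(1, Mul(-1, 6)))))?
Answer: 14208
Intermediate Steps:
Function('G')(E) = 0 (Function('G')(E) = Mul(6, Add(E, Mul(-1, E))) = Mul(6, 0) = 0)
Mul(Mul(4, -32), Add(-111, Function('G')(Add(1, Mul(-1, 6))))) = Mul(Mul(4, -32), Add(-111, 0)) = Mul(-128, -111) = 14208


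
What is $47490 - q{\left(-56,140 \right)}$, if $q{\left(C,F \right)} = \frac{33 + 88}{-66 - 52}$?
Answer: $\frac{5603941}{118} \approx 47491.0$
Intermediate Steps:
$q{\left(C,F \right)} = - \frac{121}{118}$ ($q{\left(C,F \right)} = \frac{121}{-118} = 121 \left(- \frac{1}{118}\right) = - \frac{121}{118}$)
$47490 - q{\left(-56,140 \right)} = 47490 - - \frac{121}{118} = 47490 + \frac{121}{118} = \frac{5603941}{118}$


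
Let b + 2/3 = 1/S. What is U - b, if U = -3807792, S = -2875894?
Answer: -32852412746353/8627682 ≈ -3.8078e+6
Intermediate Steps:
b = -5751791/8627682 (b = -⅔ + 1/(-2875894) = -⅔ - 1/2875894 = -5751791/8627682 ≈ -0.66667)
U - b = -3807792 - 1*(-5751791/8627682) = -3807792 + 5751791/8627682 = -32852412746353/8627682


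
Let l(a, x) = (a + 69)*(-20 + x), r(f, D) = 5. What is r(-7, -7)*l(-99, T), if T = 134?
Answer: -17100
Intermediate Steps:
l(a, x) = (-20 + x)*(69 + a) (l(a, x) = (69 + a)*(-20 + x) = (-20 + x)*(69 + a))
r(-7, -7)*l(-99, T) = 5*(-1380 - 20*(-99) + 69*134 - 99*134) = 5*(-1380 + 1980 + 9246 - 13266) = 5*(-3420) = -17100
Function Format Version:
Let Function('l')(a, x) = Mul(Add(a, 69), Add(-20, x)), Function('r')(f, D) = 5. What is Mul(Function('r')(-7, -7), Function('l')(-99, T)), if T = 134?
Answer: -17100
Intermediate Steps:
Function('l')(a, x) = Mul(Add(-20, x), Add(69, a)) (Function('l')(a, x) = Mul(Add(69, a), Add(-20, x)) = Mul(Add(-20, x), Add(69, a)))
Mul(Function('r')(-7, -7), Function('l')(-99, T)) = Mul(5, Add(-1380, Mul(-20, -99), Mul(69, 134), Mul(-99, 134))) = Mul(5, Add(-1380, 1980, 9246, -13266)) = Mul(5, -3420) = -17100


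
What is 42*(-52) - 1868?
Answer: -4052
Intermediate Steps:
42*(-52) - 1868 = -2184 - 1868 = -4052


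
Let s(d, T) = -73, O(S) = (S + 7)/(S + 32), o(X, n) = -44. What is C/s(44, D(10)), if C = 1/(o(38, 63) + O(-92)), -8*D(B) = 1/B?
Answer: 12/37303 ≈ 0.00032169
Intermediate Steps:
O(S) = (7 + S)/(32 + S)
D(B) = -1/(8*B)
C = -12/511 (C = 1/(-44 + (7 - 92)/(32 - 92)) = 1/(-44 - 85/(-60)) = 1/(-44 - 1/60*(-85)) = 1/(-44 + 17/12) = 1/(-511/12) = -12/511 ≈ -0.023483)
C/s(44, D(10)) = -12/511/(-73) = -12/511*(-1/73) = 12/37303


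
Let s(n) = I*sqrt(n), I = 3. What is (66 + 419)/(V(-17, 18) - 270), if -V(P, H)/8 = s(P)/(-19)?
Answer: -2626275/1462594 - 18430*I*sqrt(17)/2193891 ≈ -1.7956 - 0.034637*I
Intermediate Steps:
s(n) = 3*sqrt(n)
V(P, H) = 24*sqrt(P)/19 (V(P, H) = -8*3*sqrt(P)/(-19) = -8*3*sqrt(P)*(-1)/19 = -(-24)*sqrt(P)/19 = 24*sqrt(P)/19)
(66 + 419)/(V(-17, 18) - 270) = (66 + 419)/(24*sqrt(-17)/19 - 270) = 485/(24*(I*sqrt(17))/19 - 270) = 485/(24*I*sqrt(17)/19 - 270) = 485/(-270 + 24*I*sqrt(17)/19)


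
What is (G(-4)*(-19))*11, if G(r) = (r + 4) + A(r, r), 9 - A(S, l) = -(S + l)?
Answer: -209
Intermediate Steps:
A(S, l) = 9 + S + l (A(S, l) = 9 - (-1)*(S + l) = 9 - (-S - l) = 9 + (S + l) = 9 + S + l)
G(r) = 13 + 3*r (G(r) = (r + 4) + (9 + r + r) = (4 + r) + (9 + 2*r) = 13 + 3*r)
(G(-4)*(-19))*11 = ((13 + 3*(-4))*(-19))*11 = ((13 - 12)*(-19))*11 = (1*(-19))*11 = -19*11 = -209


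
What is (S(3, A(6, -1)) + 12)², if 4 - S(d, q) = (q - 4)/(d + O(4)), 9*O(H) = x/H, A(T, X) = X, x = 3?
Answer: 425104/1369 ≈ 310.52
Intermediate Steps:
O(H) = 1/(3*H) (O(H) = (3/H)/9 = 1/(3*H))
S(d, q) = 4 - (-4 + q)/(1/12 + d) (S(d, q) = 4 - (q - 4)/(d + (⅓)/4) = 4 - (-4 + q)/(d + (⅓)*(¼)) = 4 - (-4 + q)/(d + 1/12) = 4 - (-4 + q)/(1/12 + d))
(S(3, A(6, -1)) + 12)² = (4*(13 - 3*(-1) + 12*3)/(1 + 12*3) + 12)² = (4*(13 + 3 + 36)/(1 + 36) + 12)² = (4*52/37 + 12)² = (4*(1/37)*52 + 12)² = (208/37 + 12)² = (652/37)² = 425104/1369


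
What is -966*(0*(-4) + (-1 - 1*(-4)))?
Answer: -2898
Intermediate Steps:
-966*(0*(-4) + (-1 - 1*(-4))) = -966*(0 + (-1 + 4)) = -966*(0 + 3) = -966*3 = -2898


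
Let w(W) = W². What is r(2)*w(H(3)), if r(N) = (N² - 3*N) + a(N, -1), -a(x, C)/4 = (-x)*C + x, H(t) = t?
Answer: -162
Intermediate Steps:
a(x, C) = -4*x + 4*C*x (a(x, C) = -4*((-x)*C + x) = -4*(-C*x + x) = -4*(x - C*x) = -4*x + 4*C*x)
r(N) = N² - 11*N (r(N) = (N² - 3*N) + 4*N*(-1 - 1) = (N² - 3*N) + 4*N*(-2) = (N² - 3*N) - 8*N = N² - 11*N)
r(2)*w(H(3)) = (2*(-11 + 2))*3² = (2*(-9))*9 = -18*9 = -162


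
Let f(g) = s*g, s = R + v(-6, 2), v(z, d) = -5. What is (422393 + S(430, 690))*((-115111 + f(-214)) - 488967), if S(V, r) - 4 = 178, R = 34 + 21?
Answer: -259789813350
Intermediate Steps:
R = 55
s = 50 (s = 55 - 5 = 50)
S(V, r) = 182 (S(V, r) = 4 + 178 = 182)
f(g) = 50*g
(422393 + S(430, 690))*((-115111 + f(-214)) - 488967) = (422393 + 182)*((-115111 + 50*(-214)) - 488967) = 422575*((-115111 - 10700) - 488967) = 422575*(-125811 - 488967) = 422575*(-614778) = -259789813350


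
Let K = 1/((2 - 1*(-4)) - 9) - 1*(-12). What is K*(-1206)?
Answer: -14070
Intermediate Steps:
K = 35/3 (K = 1/((2 + 4) - 9) + 12 = 1/(6 - 9) + 12 = 1/(-3) + 12 = -1/3 + 12 = 35/3 ≈ 11.667)
K*(-1206) = (35/3)*(-1206) = -14070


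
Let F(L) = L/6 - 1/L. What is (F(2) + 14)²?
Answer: 6889/36 ≈ 191.36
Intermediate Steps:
F(L) = -1/L + L/6 (F(L) = L*(⅙) - 1/L = L/6 - 1/L = -1/L + L/6)
(F(2) + 14)² = ((-1/2 + (⅙)*2) + 14)² = ((-1*½ + ⅓) + 14)² = ((-½ + ⅓) + 14)² = (-⅙ + 14)² = (83/6)² = 6889/36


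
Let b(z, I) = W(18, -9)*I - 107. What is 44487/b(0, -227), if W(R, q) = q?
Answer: 44487/1936 ≈ 22.979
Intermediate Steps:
b(z, I) = -107 - 9*I (b(z, I) = -9*I - 107 = -107 - 9*I)
44487/b(0, -227) = 44487/(-107 - 9*(-227)) = 44487/(-107 + 2043) = 44487/1936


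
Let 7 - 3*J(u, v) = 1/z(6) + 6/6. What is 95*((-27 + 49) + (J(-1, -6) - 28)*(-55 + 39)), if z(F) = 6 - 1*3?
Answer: 376010/9 ≈ 41779.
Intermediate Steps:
z(F) = 3 (z(F) = 6 - 3 = 3)
J(u, v) = 17/9 (J(u, v) = 7/3 - (1/3 + 6/6)/3 = 7/3 - (1*(1/3) + 6*(1/6))/3 = 7/3 - (1/3 + 1)/3 = 7/3 - 1/3*4/3 = 7/3 - 4/9 = 17/9)
95*((-27 + 49) + (J(-1, -6) - 28)*(-55 + 39)) = 95*((-27 + 49) + (17/9 - 28)*(-55 + 39)) = 95*(22 - 235/9*(-16)) = 95*(22 + 3760/9) = 95*(3958/9) = 376010/9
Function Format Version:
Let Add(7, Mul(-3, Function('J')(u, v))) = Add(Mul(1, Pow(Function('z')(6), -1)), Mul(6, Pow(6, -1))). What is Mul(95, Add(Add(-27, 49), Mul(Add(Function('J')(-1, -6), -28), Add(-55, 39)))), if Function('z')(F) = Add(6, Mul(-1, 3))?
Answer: Rational(376010, 9) ≈ 41779.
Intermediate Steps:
Function('z')(F) = 3 (Function('z')(F) = Add(6, -3) = 3)
Function('J')(u, v) = Rational(17, 9) (Function('J')(u, v) = Add(Rational(7, 3), Mul(Rational(-1, 3), Add(Mul(1, Pow(3, -1)), Mul(6, Pow(6, -1))))) = Add(Rational(7, 3), Mul(Rational(-1, 3), Add(Mul(1, Rational(1, 3)), Mul(6, Rational(1, 6))))) = Add(Rational(7, 3), Mul(Rational(-1, 3), Add(Rational(1, 3), 1))) = Add(Rational(7, 3), Mul(Rational(-1, 3), Rational(4, 3))) = Add(Rational(7, 3), Rational(-4, 9)) = Rational(17, 9))
Mul(95, Add(Add(-27, 49), Mul(Add(Function('J')(-1, -6), -28), Add(-55, 39)))) = Mul(95, Add(Add(-27, 49), Mul(Add(Rational(17, 9), -28), Add(-55, 39)))) = Mul(95, Add(22, Mul(Rational(-235, 9), -16))) = Mul(95, Add(22, Rational(3760, 9))) = Mul(95, Rational(3958, 9)) = Rational(376010, 9)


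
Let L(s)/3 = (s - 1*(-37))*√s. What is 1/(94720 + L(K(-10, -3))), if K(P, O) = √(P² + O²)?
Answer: 1/(94720 + 3*109^(¼)*(37 + √109)) ≈ 1.0506e-5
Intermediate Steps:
K(P, O) = √(O² + P²)
L(s) = 3*√s*(37 + s) (L(s) = 3*((s - 1*(-37))*√s) = 3*((s + 37)*√s) = 3*((37 + s)*√s) = 3*(√s*(37 + s)) = 3*√s*(37 + s))
1/(94720 + L(K(-10, -3))) = 1/(94720 + 3*√(√((-3)² + (-10)²))*(37 + √((-3)² + (-10)²))) = 1/(94720 + 3*√(√(9 + 100))*(37 + √(9 + 100))) = 1/(94720 + 3*√(√109)*(37 + √109)) = 1/(94720 + 3*109^(¼)*(37 + √109))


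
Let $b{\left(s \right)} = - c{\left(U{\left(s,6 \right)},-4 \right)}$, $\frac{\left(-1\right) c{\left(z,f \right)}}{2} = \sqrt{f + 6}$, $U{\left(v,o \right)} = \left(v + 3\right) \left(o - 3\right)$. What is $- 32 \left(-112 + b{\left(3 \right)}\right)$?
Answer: $3584 - 64 \sqrt{2} \approx 3493.5$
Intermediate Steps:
$U{\left(v,o \right)} = \left(-3 + o\right) \left(3 + v\right)$ ($U{\left(v,o \right)} = \left(3 + v\right) \left(-3 + o\right) = \left(-3 + o\right) \left(3 + v\right)$)
$c{\left(z,f \right)} = - 2 \sqrt{6 + f}$ ($c{\left(z,f \right)} = - 2 \sqrt{f + 6} = - 2 \sqrt{6 + f}$)
$b{\left(s \right)} = 2 \sqrt{2}$ ($b{\left(s \right)} = - \left(-2\right) \sqrt{6 - 4} = - \left(-2\right) \sqrt{2} = 2 \sqrt{2}$)
$- 32 \left(-112 + b{\left(3 \right)}\right) = - 32 \left(-112 + 2 \sqrt{2}\right) = 3584 - 64 \sqrt{2}$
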